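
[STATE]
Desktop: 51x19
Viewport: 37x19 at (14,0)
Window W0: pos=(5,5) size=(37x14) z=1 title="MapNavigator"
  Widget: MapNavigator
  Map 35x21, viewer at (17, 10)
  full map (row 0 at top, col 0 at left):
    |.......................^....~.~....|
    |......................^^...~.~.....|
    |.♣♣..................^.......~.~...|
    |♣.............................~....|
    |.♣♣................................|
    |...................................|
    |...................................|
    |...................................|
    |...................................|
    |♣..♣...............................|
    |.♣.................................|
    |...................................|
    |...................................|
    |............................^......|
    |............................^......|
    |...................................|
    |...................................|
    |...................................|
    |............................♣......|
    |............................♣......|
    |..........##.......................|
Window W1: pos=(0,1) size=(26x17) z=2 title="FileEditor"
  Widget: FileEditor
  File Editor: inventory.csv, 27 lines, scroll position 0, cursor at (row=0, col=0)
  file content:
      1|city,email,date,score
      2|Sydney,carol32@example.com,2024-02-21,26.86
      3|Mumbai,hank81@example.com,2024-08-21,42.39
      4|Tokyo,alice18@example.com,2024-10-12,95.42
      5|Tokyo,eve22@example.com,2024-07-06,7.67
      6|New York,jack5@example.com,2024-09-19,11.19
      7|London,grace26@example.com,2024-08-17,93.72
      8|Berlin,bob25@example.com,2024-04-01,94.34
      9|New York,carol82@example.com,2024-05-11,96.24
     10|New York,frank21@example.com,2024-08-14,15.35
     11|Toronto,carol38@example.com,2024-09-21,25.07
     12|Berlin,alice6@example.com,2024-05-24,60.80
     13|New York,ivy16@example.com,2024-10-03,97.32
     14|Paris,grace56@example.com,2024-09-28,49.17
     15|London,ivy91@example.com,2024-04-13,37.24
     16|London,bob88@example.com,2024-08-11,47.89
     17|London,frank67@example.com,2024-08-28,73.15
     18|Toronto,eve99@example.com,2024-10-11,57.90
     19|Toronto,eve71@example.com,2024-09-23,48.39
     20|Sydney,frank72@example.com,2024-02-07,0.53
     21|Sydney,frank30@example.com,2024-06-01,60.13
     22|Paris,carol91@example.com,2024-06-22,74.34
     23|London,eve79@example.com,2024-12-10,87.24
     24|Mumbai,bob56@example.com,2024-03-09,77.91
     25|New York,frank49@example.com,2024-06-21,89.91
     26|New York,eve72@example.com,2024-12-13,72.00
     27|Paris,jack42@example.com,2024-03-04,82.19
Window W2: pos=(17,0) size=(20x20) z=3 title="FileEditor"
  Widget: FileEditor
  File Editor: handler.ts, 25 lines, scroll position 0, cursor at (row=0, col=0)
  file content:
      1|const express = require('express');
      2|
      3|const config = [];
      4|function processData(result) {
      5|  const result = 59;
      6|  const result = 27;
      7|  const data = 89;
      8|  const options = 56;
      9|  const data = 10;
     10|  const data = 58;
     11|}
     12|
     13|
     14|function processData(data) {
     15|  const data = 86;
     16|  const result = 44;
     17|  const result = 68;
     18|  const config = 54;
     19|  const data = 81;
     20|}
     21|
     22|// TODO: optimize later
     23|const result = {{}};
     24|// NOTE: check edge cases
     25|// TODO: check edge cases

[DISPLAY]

   ┏━━━━━━━━━━━━━━━━━━┓              
━━━┃ FileEditor       ┃              
   ┠──────────────────┨              
───┃█onst express = r▲┃              
te,┃                 █┃              
2@e┃const config = []░┃━━━━┓         
@ex┃function processD░┃    ┃         
@ex┃  const result = ░┃────┨         
xam┃  const result = ░┃....┃         
5@e┃  const data = 89░┃....┃         
6@e┃  const options =░┃....┃         
exa┃  const data = 10░┃....┃         
l82┃  const data = 58░┃....┃         
k21┃}                ░┃....┃         
38@┃                 ░┃....┃         
@ex┃                 ░┃....┃         
6@e┃function processD░┃....┃         
━━━┃  const data = 86░┃....┃         
━━━┃  const result = ▼┃━━━━┛         


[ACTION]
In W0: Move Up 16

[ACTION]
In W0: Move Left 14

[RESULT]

   ┏━━━━━━━━━━━━━━━━━━┓              
━━━┃ FileEditor       ┃              
   ┠──────────────────┨              
───┃█onst express = r▲┃              
te,┃                 █┃              
2@e┃const config = []░┃━━━━┓         
@ex┃function processD░┃    ┃         
@ex┃  const result = ░┃────┨         
xam┃  const result = ░┃    ┃         
5@e┃  const data = 89░┃    ┃         
6@e┃  const options =░┃    ┃         
exa┃  const data = 10░┃    ┃         
l82┃  const data = 58░┃    ┃         
k21┃}                ░┃....┃         
38@┃                 ░┃....┃         
@ex┃                 ░┃....┃         
6@e┃function processD░┃....┃         
━━━┃  const data = 86░┃....┃         
━━━┃  const result = ▼┃━━━━┛         


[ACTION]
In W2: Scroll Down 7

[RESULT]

   ┏━━━━━━━━━━━━━━━━━━┓              
━━━┃ FileEditor       ┃              
   ┠──────────────────┨              
───┃  const options =▲┃              
te,┃  const data = 10░┃              
2@e┃  const data = 58░┃━━━━┓         
@ex┃}                ░┃    ┃         
@ex┃                 ░┃────┨         
xam┃                 ░┃    ┃         
5@e┃function processD░┃    ┃         
6@e┃  const data = 86░┃    ┃         
exa┃  const result = ░┃    ┃         
l82┃  const result = ░┃    ┃         
k21┃  const config = ░┃....┃         
38@┃  const data = 81█┃....┃         
@ex┃}                ░┃....┃         
6@e┃                 ░┃....┃         
━━━┃// TODO: optimize░┃....┃         
━━━┃const result = {{▼┃━━━━┛         


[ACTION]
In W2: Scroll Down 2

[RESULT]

   ┏━━━━━━━━━━━━━━━━━━┓              
━━━┃ FileEditor       ┃              
   ┠──────────────────┨              
───┃  const data = 58▲┃              
te,┃}                ░┃              
2@e┃                 ░┃━━━━┓         
@ex┃                 ░┃    ┃         
@ex┃function processD░┃────┨         
xam┃  const data = 86░┃    ┃         
5@e┃  const result = ░┃    ┃         
6@e┃  const result = ░┃    ┃         
exa┃  const config = ░┃    ┃         
l82┃  const data = 81░┃    ┃         
k21┃}                ░┃....┃         
38@┃                 ░┃....┃         
@ex┃// TODO: optimize░┃....┃         
6@e┃const result = {{░┃....┃         
━━━┃// NOTE: check ed█┃....┃         
━━━┃// TODO: check ed▼┃━━━━┛         


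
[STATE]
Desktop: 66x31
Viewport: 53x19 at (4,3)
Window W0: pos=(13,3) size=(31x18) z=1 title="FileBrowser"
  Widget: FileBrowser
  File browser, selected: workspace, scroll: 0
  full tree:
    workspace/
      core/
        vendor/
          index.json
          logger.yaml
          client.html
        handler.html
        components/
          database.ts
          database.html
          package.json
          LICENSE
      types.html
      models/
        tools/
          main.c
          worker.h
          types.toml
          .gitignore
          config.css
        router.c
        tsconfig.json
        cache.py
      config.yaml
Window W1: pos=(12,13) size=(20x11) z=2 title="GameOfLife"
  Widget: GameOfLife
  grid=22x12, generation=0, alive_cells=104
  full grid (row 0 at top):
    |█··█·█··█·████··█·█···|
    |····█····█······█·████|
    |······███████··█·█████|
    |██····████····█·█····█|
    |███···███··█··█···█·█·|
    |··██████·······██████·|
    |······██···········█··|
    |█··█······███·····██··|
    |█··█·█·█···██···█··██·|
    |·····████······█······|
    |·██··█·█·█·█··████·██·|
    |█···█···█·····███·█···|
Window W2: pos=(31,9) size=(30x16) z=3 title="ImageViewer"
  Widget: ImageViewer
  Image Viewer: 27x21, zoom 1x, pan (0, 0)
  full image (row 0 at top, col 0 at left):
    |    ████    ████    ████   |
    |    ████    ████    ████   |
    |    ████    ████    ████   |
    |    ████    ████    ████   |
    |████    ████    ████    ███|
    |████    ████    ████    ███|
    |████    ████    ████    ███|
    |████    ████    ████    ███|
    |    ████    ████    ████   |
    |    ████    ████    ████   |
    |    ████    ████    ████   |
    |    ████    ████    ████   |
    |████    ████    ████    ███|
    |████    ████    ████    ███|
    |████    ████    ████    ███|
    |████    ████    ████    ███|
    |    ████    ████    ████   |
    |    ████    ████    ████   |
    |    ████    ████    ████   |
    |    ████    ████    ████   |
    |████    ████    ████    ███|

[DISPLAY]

         ┏━━━━━━━━━━━━━━━━━━━━━━━━━━━━━┓             
         ┃ FileBrowser                 ┃             
         ┠─────────────────────────────┨             
         ┃> [-] workspace/             ┃             
         ┃    [+] core/                ┃             
         ┃    types.html               ┃             
         ┃    [+] models/  ┏━━━━━━━━━━━━━━━━━━━━━━━━━
         ┃    config.yaml  ┃ ImageViewer             
         ┃                 ┠─────────────────────────
         ┃                 ┃    ████    ████    ████ 
        ┏━━━━━━━━━━━━━━━━━━┃    ████    ████    ████ 
        ┃ GameOfLife       ┃    ████    ████    ████ 
        ┠──────────────────┃    ████    ████    ████ 
        ┃Gen: 0            ┃████    ████    ████    █
        ┃····████····█·█···┃████    ████    ████    █
        ┃█···███··█··█···█·┃████    ████    ████    █
        ┃██████·······█████┃████    ████    ████    █
        ┃····██···········█┃    ████    ████    ████ 
        ┃·█······███·····██┃    ████    ████    ████ 


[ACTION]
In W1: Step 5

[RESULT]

         ┏━━━━━━━━━━━━━━━━━━━━━━━━━━━━━┓             
         ┃ FileBrowser                 ┃             
         ┠─────────────────────────────┨             
         ┃> [-] workspace/             ┃             
         ┃    [+] core/                ┃             
         ┃    types.html               ┃             
         ┃    [+] models/  ┏━━━━━━━━━━━━━━━━━━━━━━━━━
         ┃    config.yaml  ┃ ImageViewer             
         ┃                 ┠─────────────────────────
         ┃                 ┃    ████    ████    ████ 
        ┏━━━━━━━━━━━━━━━━━━┃    ████    ████    ████ 
        ┃ GameOfLife       ┃    ████    ████    ████ 
        ┠──────────────────┃    ████    ████    ████ 
        ┃Gen: 5            ┃████    ████    ████    █
        ┃····██·····█·█····┃████    ████    ████    █
        ┃█·██··········█···┃████    ████    ████    █
        ┃█·······█···█·█···┃████    ████    ████    █
        ┃█····█·███···█·█··┃    ████    ████    ████ 
        ┃█····██···██······┃    ████    ████    ████ 


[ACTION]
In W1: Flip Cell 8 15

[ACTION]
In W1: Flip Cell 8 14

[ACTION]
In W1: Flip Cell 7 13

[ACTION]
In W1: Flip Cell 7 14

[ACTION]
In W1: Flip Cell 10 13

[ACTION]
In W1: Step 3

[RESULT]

         ┏━━━━━━━━━━━━━━━━━━━━━━━━━━━━━┓             
         ┃ FileBrowser                 ┃             
         ┠─────────────────────────────┨             
         ┃> [-] workspace/             ┃             
         ┃    [+] core/                ┃             
         ┃    types.html               ┃             
         ┃    [+] models/  ┏━━━━━━━━━━━━━━━━━━━━━━━━━
         ┃    config.yaml  ┃ ImageViewer             
         ┃                 ┠─────────────────────────
         ┃                 ┃    ████    ████    ████ 
        ┏━━━━━━━━━━━━━━━━━━┃    ████    ████    ████ 
        ┃ GameOfLife       ┃    ████    ████    ████ 
        ┠──────────────────┃    ████    ████    ████ 
        ┃Gen: 8            ┃████    ████    ████    █
        ┃█████······█··█···┃████    ████    ████    █
        ┃·██·██·███··█·····┃████    ████    ████    █
        ┃····█·██····█·····┃████    ████    ████    █
        ┃····██·█··········┃    ████    ████    ████ 
        ┃·······█··██······┃    ████    ████    ████ 


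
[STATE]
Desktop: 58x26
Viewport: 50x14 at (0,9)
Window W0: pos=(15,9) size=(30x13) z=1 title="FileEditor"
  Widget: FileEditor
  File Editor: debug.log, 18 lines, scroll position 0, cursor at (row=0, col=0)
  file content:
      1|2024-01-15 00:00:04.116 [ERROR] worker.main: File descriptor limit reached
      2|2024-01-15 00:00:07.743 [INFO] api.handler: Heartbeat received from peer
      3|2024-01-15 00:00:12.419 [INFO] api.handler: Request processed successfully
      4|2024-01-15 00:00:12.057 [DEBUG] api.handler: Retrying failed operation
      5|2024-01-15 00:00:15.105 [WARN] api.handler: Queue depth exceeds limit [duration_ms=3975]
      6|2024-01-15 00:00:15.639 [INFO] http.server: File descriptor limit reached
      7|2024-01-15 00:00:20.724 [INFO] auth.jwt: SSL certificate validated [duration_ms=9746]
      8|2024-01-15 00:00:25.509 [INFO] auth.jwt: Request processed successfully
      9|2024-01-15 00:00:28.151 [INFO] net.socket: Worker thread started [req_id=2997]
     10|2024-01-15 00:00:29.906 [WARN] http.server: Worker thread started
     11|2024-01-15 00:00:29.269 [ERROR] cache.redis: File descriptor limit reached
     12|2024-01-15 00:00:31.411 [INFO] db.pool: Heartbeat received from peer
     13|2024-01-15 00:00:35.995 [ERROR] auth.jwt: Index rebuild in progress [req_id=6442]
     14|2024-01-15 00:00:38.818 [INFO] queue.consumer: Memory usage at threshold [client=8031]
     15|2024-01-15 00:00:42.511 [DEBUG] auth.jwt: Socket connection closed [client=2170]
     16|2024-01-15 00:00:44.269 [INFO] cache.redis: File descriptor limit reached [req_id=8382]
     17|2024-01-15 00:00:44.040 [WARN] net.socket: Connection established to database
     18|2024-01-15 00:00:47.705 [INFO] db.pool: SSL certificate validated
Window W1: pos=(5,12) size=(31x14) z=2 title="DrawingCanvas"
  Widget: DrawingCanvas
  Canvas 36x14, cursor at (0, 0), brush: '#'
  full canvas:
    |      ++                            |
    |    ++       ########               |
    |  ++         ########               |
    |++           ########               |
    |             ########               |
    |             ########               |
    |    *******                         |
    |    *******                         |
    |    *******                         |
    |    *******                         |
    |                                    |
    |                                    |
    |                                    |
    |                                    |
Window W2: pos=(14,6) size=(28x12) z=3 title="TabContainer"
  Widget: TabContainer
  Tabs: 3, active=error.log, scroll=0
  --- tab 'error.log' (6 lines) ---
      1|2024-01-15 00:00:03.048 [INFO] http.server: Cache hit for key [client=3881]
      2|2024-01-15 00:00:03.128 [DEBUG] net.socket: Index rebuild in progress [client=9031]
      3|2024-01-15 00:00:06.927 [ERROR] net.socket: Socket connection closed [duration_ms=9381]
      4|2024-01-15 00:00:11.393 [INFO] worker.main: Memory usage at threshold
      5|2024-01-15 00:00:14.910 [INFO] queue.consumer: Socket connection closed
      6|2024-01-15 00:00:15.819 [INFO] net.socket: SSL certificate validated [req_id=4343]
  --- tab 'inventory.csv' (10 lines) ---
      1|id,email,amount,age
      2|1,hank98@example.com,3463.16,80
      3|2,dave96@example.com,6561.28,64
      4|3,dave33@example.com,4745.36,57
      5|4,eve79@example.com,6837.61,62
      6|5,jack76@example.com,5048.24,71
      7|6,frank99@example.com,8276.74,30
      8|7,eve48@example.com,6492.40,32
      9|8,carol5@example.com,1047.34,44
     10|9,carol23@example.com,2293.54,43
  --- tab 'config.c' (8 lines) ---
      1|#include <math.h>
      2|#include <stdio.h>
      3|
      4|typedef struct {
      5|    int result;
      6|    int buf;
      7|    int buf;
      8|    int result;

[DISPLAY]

              ┃[error.log]│ inventory.csv┃━━┓     
              ┃──────────────────────────┃  ┃     
              ┃2024-01-15 00:00:03.048 [I┃──┨     
     ┏━━━━━━━━┃2024-01-15 00:00:03.128 [D┃R▲┃     
     ┃ Drawing┃2024-01-15 00:00:06.927 [E┃N█┃     
     ┠────────┃2024-01-15 00:00:11.393 [I┃N░┃     
     ┃+     ++┃2024-01-15 00:00:14.910 [I┃E░┃     
     ┃    ++  ┃2024-01-15 00:00:15.819 [I┃A░┃     
     ┃  ++    ┗━━━━━━━━━━━━━━━━━━━━━━━━━━┛N░┃     
     ┃++           ########        ┃724 [IN░┃     
     ┃             ########        ┃509 [IN░┃     
     ┃             ########        ┃151 [IN▼┃     
     ┃    *******                  ┃━━━━━━━━┛     
     ┃    *******                  ┃              


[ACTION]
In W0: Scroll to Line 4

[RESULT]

              ┃[error.log]│ inventory.csv┃━━┓     
              ┃──────────────────────────┃  ┃     
              ┃2024-01-15 00:00:03.048 [I┃──┨     
     ┏━━━━━━━━┃2024-01-15 00:00:03.128 [D┃E▲┃     
     ┃ Drawing┃2024-01-15 00:00:06.927 [E┃A░┃     
     ┠────────┃2024-01-15 00:00:11.393 [I┃N░┃     
     ┃+     ++┃2024-01-15 00:00:14.910 [I┃N█┃     
     ┃    ++  ┃2024-01-15 00:00:15.819 [I┃N░┃     
     ┃  ++    ┗━━━━━━━━━━━━━━━━━━━━━━━━━━┛N░┃     
     ┃++           ########        ┃906 [WA░┃     
     ┃             ########        ┃269 [ER░┃     
     ┃             ########        ┃411 [IN▼┃     
     ┃    *******                  ┃━━━━━━━━┛     
     ┃    *******                  ┃              


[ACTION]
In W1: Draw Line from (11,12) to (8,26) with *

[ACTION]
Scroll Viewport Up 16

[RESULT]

                                                  
                                                  
                                                  
                                                  
                                                  
                                                  
              ┏━━━━━━━━━━━━━━━━━━━━━━━━━━┓        
              ┃ TabContainer             ┃        
              ┠──────────────────────────┨        
              ┃[error.log]│ inventory.csv┃━━┓     
              ┃──────────────────────────┃  ┃     
              ┃2024-01-15 00:00:03.048 [I┃──┨     
     ┏━━━━━━━━┃2024-01-15 00:00:03.128 [D┃E▲┃     
     ┃ Drawing┃2024-01-15 00:00:06.927 [E┃A░┃     


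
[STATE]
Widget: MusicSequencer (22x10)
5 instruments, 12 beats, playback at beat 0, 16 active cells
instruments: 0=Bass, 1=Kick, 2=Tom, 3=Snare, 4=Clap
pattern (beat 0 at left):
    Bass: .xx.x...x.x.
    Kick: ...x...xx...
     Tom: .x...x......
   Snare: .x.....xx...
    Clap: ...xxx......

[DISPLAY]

      ▼12345678901    
  Bass·██·█···█·█·    
  Kick···█···██···    
   Tom·█···█······    
 Snare·█·····██···    
  Clap···███······    
                      
                      
                      
                      


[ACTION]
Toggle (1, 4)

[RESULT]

      ▼12345678901    
  Bass·██·█···█·█·    
  Kick···██··██···    
   Tom·█···█······    
 Snare·█·····██···    
  Clap···███······    
                      
                      
                      
                      


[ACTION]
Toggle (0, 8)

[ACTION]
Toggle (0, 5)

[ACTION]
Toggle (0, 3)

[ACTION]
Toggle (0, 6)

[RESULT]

      ▼12345678901    
  Bass·██████···█·    
  Kick···██··██···    
   Tom·█···█······    
 Snare·█·····██···    
  Clap···███······    
                      
                      
                      
                      


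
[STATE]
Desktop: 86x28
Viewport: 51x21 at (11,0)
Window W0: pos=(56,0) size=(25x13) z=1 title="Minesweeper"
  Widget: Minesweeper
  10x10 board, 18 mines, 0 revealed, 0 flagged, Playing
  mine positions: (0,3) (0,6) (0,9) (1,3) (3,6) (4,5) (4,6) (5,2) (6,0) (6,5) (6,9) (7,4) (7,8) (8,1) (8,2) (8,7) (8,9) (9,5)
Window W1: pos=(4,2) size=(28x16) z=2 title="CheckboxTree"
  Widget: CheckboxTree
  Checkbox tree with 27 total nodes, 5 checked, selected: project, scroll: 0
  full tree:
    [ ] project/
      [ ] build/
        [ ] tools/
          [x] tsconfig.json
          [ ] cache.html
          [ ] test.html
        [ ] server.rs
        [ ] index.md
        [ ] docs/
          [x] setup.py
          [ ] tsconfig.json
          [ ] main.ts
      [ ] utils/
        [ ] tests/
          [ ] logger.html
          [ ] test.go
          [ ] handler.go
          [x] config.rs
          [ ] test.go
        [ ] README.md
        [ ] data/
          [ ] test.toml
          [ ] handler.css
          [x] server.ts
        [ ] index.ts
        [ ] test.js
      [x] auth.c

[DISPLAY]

                                             ┏━━━━━
                                             ┃ Mine
━━━━━━━━━━━━━━━━━━━━┓                        ┠─────
boxTree             ┃                        ┃■■■■■
────────────────────┨                        ┃■■■■■
roject/             ┃                        ┃■■■■■
 build/             ┃                        ┃■■■■■
-] tools/           ┃                        ┃■■■■■
 [x] tsconfig.json  ┃                        ┃■■■■■
 [ ] cache.html     ┃                        ┃■■■■■
 [ ] test.html      ┃                        ┃■■■■■
 ] server.rs        ┃                        ┃■■■■■
 ] index.md         ┃                        ┗━━━━━
-] docs/            ┃                              
 [x] setup.py       ┃                              
 [ ] tsconfig.json  ┃                              
 [ ] main.ts        ┃                              
━━━━━━━━━━━━━━━━━━━━┛                              
                                                   
                                                   
                                                   


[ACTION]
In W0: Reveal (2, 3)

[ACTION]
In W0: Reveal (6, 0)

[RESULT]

                                             ┏━━━━━
                                             ┃ Mine
━━━━━━━━━━━━━━━━━━━━┓                        ┠─────
boxTree             ┃                        ┃■■■✹■
────────────────────┨                        ┃■■■✹■
roject/             ┃                        ┃■■■1■
 build/             ┃                        ┃■■■■■
-] tools/           ┃                        ┃■■■■■
 [x] tsconfig.json  ┃                        ┃■■✹■■
 [ ] cache.html     ┃                        ┃✹■■■■
 [ ] test.html      ┃                        ┃■■■■✹
 ] server.rs        ┃                        ┃■✹✹■■
 ] index.md         ┃                        ┗━━━━━
-] docs/            ┃                              
 [x] setup.py       ┃                              
 [ ] tsconfig.json  ┃                              
 [ ] main.ts        ┃                              
━━━━━━━━━━━━━━━━━━━━┛                              
                                                   
                                                   
                                                   


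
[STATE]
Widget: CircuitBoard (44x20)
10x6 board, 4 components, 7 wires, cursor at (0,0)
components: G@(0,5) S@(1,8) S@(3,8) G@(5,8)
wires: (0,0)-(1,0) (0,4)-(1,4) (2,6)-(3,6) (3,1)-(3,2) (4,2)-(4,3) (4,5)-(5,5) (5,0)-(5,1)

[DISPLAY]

   0 1 2 3 4 5 6 7 8 9                      
0  [.]              ·   G                   
    │               │                       
1   ·               ·               S       
                                            
2                           ·               
                            │               
3       · ─ ·               ·       S       
                                            
4           · ─ ·       ·                   
                        │                   
5   · ─ ·               ·           G       
Cursor: (0,0)                               
                                            
                                            
                                            
                                            
                                            
                                            
                                            


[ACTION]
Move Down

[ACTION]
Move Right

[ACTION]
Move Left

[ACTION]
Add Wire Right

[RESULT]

   0 1 2 3 4 5 6 7 8 9                      
0   ·               ·   G                   
    │               │                       
1  [.]─ ·           ·               S       
                                            
2                           ·               
                            │               
3       · ─ ·               ·       S       
                                            
4           · ─ ·       ·                   
                        │                   
5   · ─ ·               ·           G       
Cursor: (1,0)                               
                                            
                                            
                                            
                                            
                                            
                                            
                                            


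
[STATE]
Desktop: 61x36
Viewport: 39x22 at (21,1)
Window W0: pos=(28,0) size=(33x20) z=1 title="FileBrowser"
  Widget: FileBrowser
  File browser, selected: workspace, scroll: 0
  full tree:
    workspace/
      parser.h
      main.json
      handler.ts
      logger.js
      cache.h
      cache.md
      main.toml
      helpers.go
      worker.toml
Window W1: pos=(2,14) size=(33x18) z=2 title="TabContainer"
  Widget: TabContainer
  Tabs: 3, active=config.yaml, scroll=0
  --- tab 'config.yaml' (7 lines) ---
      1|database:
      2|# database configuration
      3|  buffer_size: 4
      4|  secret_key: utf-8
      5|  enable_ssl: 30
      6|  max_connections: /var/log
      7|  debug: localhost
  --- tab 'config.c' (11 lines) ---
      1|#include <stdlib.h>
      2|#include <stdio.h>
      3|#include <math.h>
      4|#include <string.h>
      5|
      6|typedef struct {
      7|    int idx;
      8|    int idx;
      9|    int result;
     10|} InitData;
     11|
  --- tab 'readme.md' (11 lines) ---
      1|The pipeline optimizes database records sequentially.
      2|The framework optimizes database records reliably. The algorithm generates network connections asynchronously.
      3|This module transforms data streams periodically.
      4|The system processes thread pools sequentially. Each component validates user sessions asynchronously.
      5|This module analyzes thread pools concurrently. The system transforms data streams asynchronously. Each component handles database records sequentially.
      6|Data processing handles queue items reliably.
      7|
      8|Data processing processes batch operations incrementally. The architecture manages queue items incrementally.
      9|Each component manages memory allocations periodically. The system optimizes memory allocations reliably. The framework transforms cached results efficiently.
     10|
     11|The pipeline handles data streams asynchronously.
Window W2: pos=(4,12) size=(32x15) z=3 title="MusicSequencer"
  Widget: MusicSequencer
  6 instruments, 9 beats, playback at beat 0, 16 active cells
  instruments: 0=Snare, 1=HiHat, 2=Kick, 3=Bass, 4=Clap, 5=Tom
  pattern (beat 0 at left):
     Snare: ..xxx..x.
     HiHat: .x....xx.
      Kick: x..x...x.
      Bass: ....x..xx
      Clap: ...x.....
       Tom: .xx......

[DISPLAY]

       ┃ FileBrowser                   
       ┠───────────────────────────────
       ┃> [-] workspace/               
       ┃    parser.h                   
       ┃    main.json                  
       ┃    handler.ts                 
       ┃    logger.js                  
       ┃    cache.h                    
       ┃    cache.md                   
       ┃    main.toml                  
       ┃    helpers.go                 
━━━━━━━━━━━━━━┓ker.toml                
              ┃                        
──────────────┨                        
              ┃                        
              ┃                        
              ┃                        
              ┃                        
              ┃━━━━━━━━━━━━━━━━━━━━━━━━
              ┃                        
              ┃                        
              ┃                        


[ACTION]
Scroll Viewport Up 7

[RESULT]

       ┏━━━━━━━━━━━━━━━━━━━━━━━━━━━━━━━
       ┃ FileBrowser                   
       ┠───────────────────────────────
       ┃> [-] workspace/               
       ┃    parser.h                   
       ┃    main.json                  
       ┃    handler.ts                 
       ┃    logger.js                  
       ┃    cache.h                    
       ┃    cache.md                   
       ┃    main.toml                  
       ┃    helpers.go                 
━━━━━━━━━━━━━━┓ker.toml                
              ┃                        
──────────────┨                        
              ┃                        
              ┃                        
              ┃                        
              ┃                        
              ┃━━━━━━━━━━━━━━━━━━━━━━━━
              ┃                        
              ┃                        


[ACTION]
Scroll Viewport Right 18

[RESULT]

      ┏━━━━━━━━━━━━━━━━━━━━━━━━━━━━━━━┓
      ┃ FileBrowser                   ┃
      ┠───────────────────────────────┨
      ┃> [-] workspace/               ┃
      ┃    parser.h                   ┃
      ┃    main.json                  ┃
      ┃    handler.ts                 ┃
      ┃    logger.js                  ┃
      ┃    cache.h                    ┃
      ┃    cache.md                   ┃
      ┃    main.toml                  ┃
      ┃    helpers.go                 ┃
━━━━━━━━━━━━━┓ker.toml                ┃
             ┃                        ┃
─────────────┨                        ┃
             ┃                        ┃
             ┃                        ┃
             ┃                        ┃
             ┃                        ┃
             ┃━━━━━━━━━━━━━━━━━━━━━━━━┛
             ┃                         
             ┃                         


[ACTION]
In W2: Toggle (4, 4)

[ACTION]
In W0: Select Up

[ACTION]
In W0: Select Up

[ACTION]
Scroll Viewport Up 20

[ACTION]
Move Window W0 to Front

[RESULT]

      ┏━━━━━━━━━━━━━━━━━━━━━━━━━━━━━━━┓
      ┃ FileBrowser                   ┃
      ┠───────────────────────────────┨
      ┃> [-] workspace/               ┃
      ┃    parser.h                   ┃
      ┃    main.json                  ┃
      ┃    handler.ts                 ┃
      ┃    logger.js                  ┃
      ┃    cache.h                    ┃
      ┃    cache.md                   ┃
      ┃    main.toml                  ┃
      ┃    helpers.go                 ┃
━━━━━━┃    worker.toml                ┃
      ┃                               ┃
──────┃                               ┃
      ┃                               ┃
      ┃                               ┃
      ┃                               ┃
      ┃                               ┃
      ┗━━━━━━━━━━━━━━━━━━━━━━━━━━━━━━━┛
             ┃                         
             ┃                         


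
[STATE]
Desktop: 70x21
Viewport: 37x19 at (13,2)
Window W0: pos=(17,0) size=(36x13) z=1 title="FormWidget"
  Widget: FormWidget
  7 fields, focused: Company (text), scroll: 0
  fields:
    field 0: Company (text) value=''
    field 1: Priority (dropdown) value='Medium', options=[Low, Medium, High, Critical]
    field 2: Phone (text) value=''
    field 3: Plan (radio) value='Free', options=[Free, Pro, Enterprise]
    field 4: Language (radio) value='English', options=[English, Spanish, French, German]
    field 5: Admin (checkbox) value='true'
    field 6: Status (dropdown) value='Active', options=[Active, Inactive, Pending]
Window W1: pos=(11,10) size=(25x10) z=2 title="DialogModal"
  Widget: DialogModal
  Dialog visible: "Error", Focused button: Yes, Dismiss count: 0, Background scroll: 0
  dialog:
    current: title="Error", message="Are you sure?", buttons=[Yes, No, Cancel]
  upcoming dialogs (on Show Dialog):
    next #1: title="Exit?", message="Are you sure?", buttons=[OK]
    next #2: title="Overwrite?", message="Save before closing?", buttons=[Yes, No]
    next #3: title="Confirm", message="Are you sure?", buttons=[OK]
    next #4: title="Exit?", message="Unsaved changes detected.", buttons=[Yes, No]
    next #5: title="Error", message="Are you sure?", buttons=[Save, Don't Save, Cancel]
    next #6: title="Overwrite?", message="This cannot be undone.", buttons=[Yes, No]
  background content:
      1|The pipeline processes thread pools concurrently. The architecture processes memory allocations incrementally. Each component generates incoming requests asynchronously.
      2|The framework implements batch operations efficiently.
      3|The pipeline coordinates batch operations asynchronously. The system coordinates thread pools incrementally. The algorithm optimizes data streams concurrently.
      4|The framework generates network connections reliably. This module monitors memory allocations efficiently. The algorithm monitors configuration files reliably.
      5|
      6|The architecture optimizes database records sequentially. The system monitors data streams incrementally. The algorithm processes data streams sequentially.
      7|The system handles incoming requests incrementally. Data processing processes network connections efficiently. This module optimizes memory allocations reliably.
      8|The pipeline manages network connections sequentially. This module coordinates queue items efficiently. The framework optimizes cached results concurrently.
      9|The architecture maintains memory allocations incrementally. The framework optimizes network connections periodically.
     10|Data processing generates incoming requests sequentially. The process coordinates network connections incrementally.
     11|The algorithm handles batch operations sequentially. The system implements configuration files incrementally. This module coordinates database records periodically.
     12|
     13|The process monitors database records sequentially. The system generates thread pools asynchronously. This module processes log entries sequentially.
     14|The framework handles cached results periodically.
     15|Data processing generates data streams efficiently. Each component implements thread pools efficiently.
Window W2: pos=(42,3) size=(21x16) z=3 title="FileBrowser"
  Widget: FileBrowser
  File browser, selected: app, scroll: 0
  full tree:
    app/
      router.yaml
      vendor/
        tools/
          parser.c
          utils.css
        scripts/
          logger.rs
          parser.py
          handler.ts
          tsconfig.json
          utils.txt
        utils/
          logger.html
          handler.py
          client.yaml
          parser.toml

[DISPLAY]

    ┠────────────────────────────────
    ┃> Company:    [         ┏━━━━━━━
    ┃  Priority:   [Medium   ┃ FileBr
    ┃  Phone:      [         ┠───────
    ┃  Plan:       (●) Free  ┃> [-] a
    ┃  Language:   (●) Englis┃    rou
    ┃  Admin:      [x]       ┃    [+]
    ┃  Status:     [Active   ┃       
━━━━━━━━━━━━━━━━━━━━━━┓      ┃       
DialogModal           ┃      ┃       
──────────────────────┨━━━━━━┃       
h┌─────────────────┐s ┃      ┃       
h│      Error      │nt┃      ┃       
h│  Are you sure?  │te┃      ┃       
h│[Yes]  No   Cance│es┃      ┃       
 └─────────────────┘  ┃      ┃       
he architecture optimi┃      ┗━━━━━━━
━━━━━━━━━━━━━━━━━━━━━━┛              
                                     


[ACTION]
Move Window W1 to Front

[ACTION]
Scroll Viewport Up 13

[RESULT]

    ┏━━━━━━━━━━━━━━━━━━━━━━━━━━━━━━━━
    ┃ FormWidget                     
    ┠────────────────────────────────
    ┃> Company:    [         ┏━━━━━━━
    ┃  Priority:   [Medium   ┃ FileBr
    ┃  Phone:      [         ┠───────
    ┃  Plan:       (●) Free  ┃> [-] a
    ┃  Language:   (●) Englis┃    rou
    ┃  Admin:      [x]       ┃    [+]
    ┃  Status:     [Active   ┃       
━━━━━━━━━━━━━━━━━━━━━━┓      ┃       
DialogModal           ┃      ┃       
──────────────────────┨━━━━━━┃       
h┌─────────────────┐s ┃      ┃       
h│      Error      │nt┃      ┃       
h│  Are you sure?  │te┃      ┃       
h│[Yes]  No   Cance│es┃      ┃       
 └─────────────────┘  ┃      ┃       
he architecture optimi┃      ┗━━━━━━━


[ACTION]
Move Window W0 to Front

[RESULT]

    ┏━━━━━━━━━━━━━━━━━━━━━━━━━━━━━━━━
    ┃ FormWidget                     
    ┠────────────────────────────────
    ┃> Company:    [                 
    ┃  Priority:   [Medium           
    ┃  Phone:      [                 
    ┃  Plan:       (●) Free  ( ) Pro 
    ┃  Language:   (●) English  ( ) S
    ┃  Admin:      [x]               
    ┃  Status:     [Active           
━━━━┃                                
Dial┃                                
────┗━━━━━━━━━━━━━━━━━━━━━━━━━━━━━━━━
h┌─────────────────┐s ┃      ┃       
h│      Error      │nt┃      ┃       
h│  Are you sure?  │te┃      ┃       
h│[Yes]  No   Cance│es┃      ┃       
 └─────────────────┘  ┃      ┃       
he architecture optimi┃      ┗━━━━━━━


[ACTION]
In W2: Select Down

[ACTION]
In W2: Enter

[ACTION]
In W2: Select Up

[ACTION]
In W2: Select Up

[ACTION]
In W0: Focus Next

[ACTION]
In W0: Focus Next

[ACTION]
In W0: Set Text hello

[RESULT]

    ┏━━━━━━━━━━━━━━━━━━━━━━━━━━━━━━━━
    ┃ FormWidget                     
    ┠────────────────────────────────
    ┃  Company:    [                 
    ┃  Priority:   [Medium           
    ┃> Phone:      [hello            
    ┃  Plan:       (●) Free  ( ) Pro 
    ┃  Language:   (●) English  ( ) S
    ┃  Admin:      [x]               
    ┃  Status:     [Active           
━━━━┃                                
Dial┃                                
────┗━━━━━━━━━━━━━━━━━━━━━━━━━━━━━━━━
h┌─────────────────┐s ┃      ┃       
h│      Error      │nt┃      ┃       
h│  Are you sure?  │te┃      ┃       
h│[Yes]  No   Cance│es┃      ┃       
 └─────────────────┘  ┃      ┃       
he architecture optimi┃      ┗━━━━━━━
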